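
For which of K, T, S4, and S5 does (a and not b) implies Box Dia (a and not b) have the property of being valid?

S4-tableau for the negation not ((a and not b) implies Box Dia (a and not b)):
1. not ((a and not b) implies Box Dia (a and not b)), 0
2. a and not b, 0
3. not Box Dia (a and not b), 0
4. a, 0
5. not b, 0
6. not Dia (a and not b), 1
7. not (a and not b), 1
8. b, 1
Accessibility: 0R0, 0R1, 1R1
Complete open branch: countermodel on an S4-frame, so not valid in S4, nor in K, T (the same frame is also a K-frame and a T-frame).
S5-tableau for the negation not ((a and not b) implies Box Dia (a and not b)):
1. not ((a and not b) implies Box Dia (a and not b)), 0
2. a and not b, 0
3. not Box Dia (a and not b), 0
4. a, 0
5. not b, 0
6. not Dia (a and not b), 1
7. not (a and not b), 0
8. not (a and not b), 1
9. b, 0
Accessibility: 0R0, 0R1, 1R0, 1R1
Branch closes: b and not b both at 0.
Every branch closes (one shown): valid in S5.

S5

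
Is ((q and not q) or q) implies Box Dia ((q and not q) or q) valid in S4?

No, not valid

Tableau for the negation not (((q and not q) or q) implies Box Dia ((q and not q) or q)):
1. not (((q and not q) or q) implies Box Dia ((q and not q) or q)), 0
2. (q and not q) or q, 0   [neg-implies-rule on 1]
3. not Box Dia ((q and not q) or q), 0   [neg-implies-rule on 1]
4. q, 0   [or-rule on 2 (branches; this branch)]
5. not Dia ((q and not q) or q), 1   [neg-Box-rule on 3: fresh world 1, 0R1]
6. not ((q and not q) or q), 1   [neg-Dia-rule on 5 via 1R1]
7. not (q and not q), 1   [neg-or-rule on 6]
8. not q, 1   [neg-or-rule on 6]
Accessibility: 0R0, 0R1, 1R1
The negation has an open branch (countermodel exists).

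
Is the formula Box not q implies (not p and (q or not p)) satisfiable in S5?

Satisfiable

1. Box not q implies (not p and (q or not p)), u
2. not p and (q or not p), u
3. not p, u
4. q or not p, u
Accessibility: uRu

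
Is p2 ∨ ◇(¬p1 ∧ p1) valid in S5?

Tableau for the negation ¬(p2 ∨ ◇(¬p1 ∧ p1)):
1. ¬(p2 ∨ ◇(¬p1 ∧ p1)), 0
2. ¬p2, 0
3. ¬◇(¬p1 ∧ p1), 0
4. ¬(¬p1 ∧ p1), 0
5. ¬p1, 0
Accessibility: 0R0
The negation has an open branch (countermodel exists).

No, not valid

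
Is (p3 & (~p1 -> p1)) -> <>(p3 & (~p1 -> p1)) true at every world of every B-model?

Yes, valid

Tableau for the negation ~((p3 & (~p1 -> p1)) -> <>(p3 & (~p1 -> p1))):
1. ~((p3 & (~p1 -> p1)) -> <>(p3 & (~p1 -> p1))), u
2. p3 & (~p1 -> p1), u
3. ~<>(p3 & (~p1 -> p1)), u
4. p3, u
5. ~p1 -> p1, u
6. ~(p3 & (~p1 -> p1)), u
7. p1, u
8. ~(~p1 -> p1), u
9. ~p1, u
Accessibility: uRu
Branch closes: p1 and ~p1 both at u.
Every branch of the negation's tableau closes; the branch above is one of them.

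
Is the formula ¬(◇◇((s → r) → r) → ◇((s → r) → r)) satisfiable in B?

Satisfiable (open branch found)

1. ¬(◇◇((s → r) → r) → ◇((s → r) → r)), u
2. ◇◇((s → r) → r), u   [¬→-rule on 1]
3. ¬◇((s → r) → r), u   [¬→-rule on 1]
4. ¬((s → r) → r), u   [¬◇-rule on 3 via uRu]
5. s → r, u   [¬→-rule on 4]
6. ¬r, u   [¬→-rule on 4]
7. ¬s, u   [→-rule on 5 (branches; this branch)]
8. ◇((s → r) → r), v   [◇-rule on 2: fresh world v, uRv]
9. ¬((s → r) → r), v   [¬◇-rule on 3 via uRv]
10. s → r, v   [¬→-rule on 9]
11. ¬r, v   [¬→-rule on 9]
12. ¬s, v   [→-rule on 10 (branches; this branch)]
13. (s → r) → r, w   [◇-rule on 8: fresh world w, vRw]
14. r, w   [→-rule on 13 (branches; this branch)]
Accessibility: uRu, uRv, vRu, vRv, vRw, wRv, wRw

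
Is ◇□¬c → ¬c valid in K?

No, not valid

Tableau for the negation ¬(◇□¬c → ¬c):
1. ¬(◇□¬c → ¬c), w0
2. ◇□¬c, w0
3. c, w0
4. □¬c, w1
Accessibility: w0Rw1
The negation has an open branch (countermodel exists).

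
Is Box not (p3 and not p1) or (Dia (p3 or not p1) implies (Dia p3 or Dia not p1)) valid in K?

Valid

Tableau for the negation not (Box not (p3 and not p1) or (Dia (p3 or not p1) implies (Dia p3 or Dia not p1))):
1. not (Box not (p3 and not p1) or (Dia (p3 or not p1) implies (Dia p3 or Dia not p1))), w0
2. not Box not (p3 and not p1), w0   [neg-or-rule on 1]
3. not (Dia (p3 or not p1) implies (Dia p3 or Dia not p1)), w0   [neg-or-rule on 1]
4. Dia (p3 or not p1), w0   [neg-implies-rule on 3]
5. not (Dia p3 or Dia not p1), w0   [neg-implies-rule on 3]
6. not Dia p3, w0   [neg-or-rule on 5]
7. not Dia not p1, w0   [neg-or-rule on 5]
8. p3 and not p1, w1   [neg-Box-rule on 2: fresh world w1, w0Rw1]
9. p3, w1   [and-rule on 8]
10. not p1, w1   [and-rule on 8]
11. not p3, w1   [neg-Dia-rule on 6 via w0Rw1]
Accessibility: w0Rw1
Branch closes: p3 and not p3 both at w1.
Every branch of the negation's tableau closes; the branch above is one of them.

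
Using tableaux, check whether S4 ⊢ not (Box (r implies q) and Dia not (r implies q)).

Valid

Tableau for the negation Box (r implies q) and Dia not (r implies q):
1. Box (r implies q) and Dia not (r implies q), 0
2. Box (r implies q), 0
3. Dia not (r implies q), 0
4. r implies q, 0
5. q, 0
6. not (r implies q), 1
7. r, 1
8. not q, 1
9. r implies q, 1
10. q, 1
Accessibility: 0R0, 0R1, 1R1
Branch closes: q and not q both at 1.
Every branch of the negation's tableau closes; the branch above is one of them.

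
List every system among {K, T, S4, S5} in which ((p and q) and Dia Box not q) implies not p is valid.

S5

S4-tableau for the negation not (((p and q) and Dia Box not q) implies not p):
1. not (((p and q) and Dia Box not q) implies not p), w0
2. (p and q) and Dia Box not q, w0
3. p, w0
4. p and q, w0
5. Dia Box not q, w0
6. q, w0
7. Box not q, w1
8. not q, w1
Accessibility: w0Rw0, w0Rw1, w1Rw1
Complete open branch: countermodel on an S4-frame, so not valid in S4, nor in K, T (the same frame is also a K-frame and a T-frame).
S5-tableau for the negation not (((p and q) and Dia Box not q) implies not p):
1. not (((p and q) and Dia Box not q) implies not p), w0
2. (p and q) and Dia Box not q, w0
3. p, w0
4. p and q, w0
5. Dia Box not q, w0
6. q, w0
7. Box not q, w1
8. not q, w0
Accessibility: w0Rw0, w0Rw1, w1Rw0, w1Rw1
Branch closes: q and not q both at w0.
Every branch closes (one shown): valid in S5.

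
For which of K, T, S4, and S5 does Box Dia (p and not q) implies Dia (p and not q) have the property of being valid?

T, S4, S5

T-tableau for the negation not (Box Dia (p and not q) implies Dia (p and not q)):
1. not (Box Dia (p and not q) implies Dia (p and not q)), w0
2. Box Dia (p and not q), w0
3. not Dia (p and not q), w0
4. Dia (p and not q), w0
5. not (p and not q), w0
6. q, w0
7. p and not q, w1
8. p, w1
9. not q, w1
10. Dia (p and not q), w1
11. not (p and not q), w1
12. q, w1
Accessibility: w0Rw0, w0Rw1, w1Rw1
Branch closes: q and not q both at w1.
Every branch closes (one shown): valid in T, hence also in S4, S5 (every theorem of T is a theorem of S4 and S5).
K-tableau for the negation not (Box Dia (p and not q) implies Dia (p and not q)):
1. not (Box Dia (p and not q) implies Dia (p and not q)), w0
2. Box Dia (p and not q), w0
3. not Dia (p and not q), w0
Complete open branch: countermodel on a K-frame, so not valid in K.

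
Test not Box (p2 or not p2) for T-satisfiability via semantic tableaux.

1. not Box (p2 or not p2), u
2. not (p2 or not p2), v   [neg-Box-rule on 1: fresh world v, uRv]
3. not p2, v   [neg-or-rule on 2]
4. p2, v   [neg-or-rule on 2]
Accessibility: uRu, uRv, vRv
Branch closes: p2 and not p2 both at v.
All branches of the tableau close; one closing branch shown above.

Unsatisfiable (every branch closes)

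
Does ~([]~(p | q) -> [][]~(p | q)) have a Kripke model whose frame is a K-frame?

1. ~([]~(p | q) -> [][]~(p | q)), u
2. []~(p | q), u
3. ~[][]~(p | q), u
4. ~[]~(p | q), v
5. ~(p | q), v
6. ~p, v
7. ~q, v
8. p | q, w
9. q, w
Accessibility: uRv, vRw

Satisfiable (open branch found)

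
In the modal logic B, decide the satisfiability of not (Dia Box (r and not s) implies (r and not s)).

No, unsatisfiable

1. not (Dia Box (r and not s) implies (r and not s)), w0
2. Dia Box (r and not s), w0
3. not (r and not s), w0
4. s, w0
5. Box (r and not s), w1
6. r and not s, w0
7. r, w0
8. not s, w0
Accessibility: w0Rw0, w0Rw1, w1Rw0, w1Rw1
Branch closes: s and not s both at w0.
(One branch shown.) All branches close.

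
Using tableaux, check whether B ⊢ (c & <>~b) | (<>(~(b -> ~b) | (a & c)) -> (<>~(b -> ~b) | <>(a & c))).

Valid

Tableau for the negation ~((c & <>~b) | (<>(~(b -> ~b) | (a & c)) -> (<>~(b -> ~b) | <>(a & c)))):
1. ~((c & <>~b) | (<>(~(b -> ~b) | (a & c)) -> (<>~(b -> ~b) | <>(a & c)))), 0
2. ~(c & <>~b), 0   [~|-rule on 1]
3. ~(<>(~(b -> ~b) | (a & c)) -> (<>~(b -> ~b) | <>(a & c))), 0   [~|-rule on 1]
4. <>(~(b -> ~b) | (a & c)), 0   [~->-rule on 3]
5. ~(<>~(b -> ~b) | <>(a & c)), 0   [~->-rule on 3]
6. ~<>~(b -> ~b), 0   [~|-rule on 5]
7. ~<>(a & c), 0   [~|-rule on 5]
8. b -> ~b, 0   [~<>-rule on 6 via 0R0]
9. ~(a & c), 0   [~<>-rule on 7 via 0R0]
10. ~c, 0   [~&-rule on 2 (branches; this branch)]
11. ~b, 0   [->-rule on 8 (branches; this branch)]
12. ~(b -> ~b) | (a & c), 1   [<>-rule on 4: fresh world 1, 0R1]
13. b -> ~b, 1   [~<>-rule on 6 via 0R1]
14. ~(a & c), 1   [~<>-rule on 7 via 0R1]
15. a & c, 1   [|-rule on 12 (branches; this branch)]
16. a, 1   [&-rule on 15]
17. c, 1   [&-rule on 15]
18. ~b, 1   [->-rule on 13 (branches; this branch)]
19. ~c, 1   [~&-rule on 14 (branches; this branch)]
Accessibility: 0R0, 0R1, 1R0, 1R1
Branch closes: c and ~c both at 1.
Every branch of the negation's tableau closes; the branch above is one of them.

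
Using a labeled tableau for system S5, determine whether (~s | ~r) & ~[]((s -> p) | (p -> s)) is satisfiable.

1. (~s | ~r) & ~[]((s -> p) | (p -> s)), w0
2. ~s | ~r, w0
3. ~[]((s -> p) | (p -> s)), w0
4. ~r, w0
5. ~((s -> p) | (p -> s)), w1
6. ~(s -> p), w1
7. ~(p -> s), w1
8. s, w1
9. ~p, w1
10. p, w1
11. ~s, w1
Accessibility: w0Rw0, w0Rw1, w1Rw0, w1Rw1
Branch closes: p and ~p both at w1.
Every branch closes; the branch above is one of them.

Unsatisfiable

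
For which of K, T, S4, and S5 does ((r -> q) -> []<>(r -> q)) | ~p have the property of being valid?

S5-tableau for the negation ~(((r -> q) -> []<>(r -> q)) | ~p):
1. ~(((r -> q) -> []<>(r -> q)) | ~p), 0
2. ~((r -> q) -> []<>(r -> q)), 0
3. p, 0
4. r -> q, 0
5. ~[]<>(r -> q), 0
6. q, 0
7. ~<>(r -> q), 1
8. ~(r -> q), 0
9. r, 0
10. ~q, 0
Accessibility: 0R0, 0R1, 1R0, 1R1
Branch closes: q and ~q both at 0.
Every branch closes (one shown): valid in S5.
S4-tableau for the negation ~(((r -> q) -> []<>(r -> q)) | ~p):
1. ~(((r -> q) -> []<>(r -> q)) | ~p), 0
2. ~((r -> q) -> []<>(r -> q)), 0
3. p, 0
4. r -> q, 0
5. ~[]<>(r -> q), 0
6. q, 0
7. ~<>(r -> q), 1
8. ~(r -> q), 1
9. r, 1
10. ~q, 1
Accessibility: 0R0, 0R1, 1R1
Complete open branch: countermodel on an S4-frame, so not valid in S4, nor in K, T (the same frame is also a K-frame and a T-frame).

S5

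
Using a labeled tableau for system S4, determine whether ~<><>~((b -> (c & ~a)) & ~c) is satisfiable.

Satisfiable

1. ~<><>~((b -> (c & ~a)) & ~c), 0
2. ~<>~((b -> (c & ~a)) & ~c), 0   [~<>-rule on 1 via 0R0]
3. (b -> (c & ~a)) & ~c, 0   [~<>-rule on 2 via 0R0]
4. b -> (c & ~a), 0   [&-rule on 3]
5. ~c, 0   [&-rule on 3]
6. ~b, 0   [->-rule on 4 (branches; this branch)]
Accessibility: 0R0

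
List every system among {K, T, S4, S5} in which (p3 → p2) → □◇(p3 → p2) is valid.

S4-tableau for the negation ¬((p3 → p2) → □◇(p3 → p2)):
1. ¬((p3 → p2) → □◇(p3 → p2)), u
2. p3 → p2, u
3. ¬□◇(p3 → p2), u
4. p2, u
5. ¬◇(p3 → p2), v
6. ¬(p3 → p2), v
7. p3, v
8. ¬p2, v
Accessibility: uRu, uRv, vRv
Complete open branch: countermodel on an S4-frame, so not valid in S4, nor in K, T (the same frame is also a K-frame and a T-frame).
S5-tableau for the negation ¬((p3 → p2) → □◇(p3 → p2)):
1. ¬((p3 → p2) → □◇(p3 → p2)), u
2. p3 → p2, u
3. ¬□◇(p3 → p2), u
4. p2, u
5. ¬◇(p3 → p2), v
6. ¬(p3 → p2), u
7. p3, u
8. ¬p2, u
Accessibility: uRu, uRv, vRu, vRv
Branch closes: p2 and ¬p2 both at u.
Every branch closes (one shown): valid in S5.

S5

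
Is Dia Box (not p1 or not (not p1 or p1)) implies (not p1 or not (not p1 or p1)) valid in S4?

Tableau for the negation not (Dia Box (not p1 or not (not p1 or p1)) implies (not p1 or not (not p1 or p1))):
1. not (Dia Box (not p1 or not (not p1 or p1)) implies (not p1 or not (not p1 or p1))), w0
2. Dia Box (not p1 or not (not p1 or p1)), w0   [neg-implies-rule on 1]
3. not (not p1 or not (not p1 or p1)), w0   [neg-implies-rule on 1]
4. p1, w0   [neg-or-rule on 3]
5. not p1 or p1, w0   [neg-or-rule on 3]
6. Box (not p1 or not (not p1 or p1)), w1   [Dia-rule on 2: fresh world w1, w0Rw1]
7. not p1 or not (not p1 or p1), w1   [Box-rule on 6 via w1Rw1]
8. not p1, w1   [or-rule on 7 (branches; this branch)]
Accessibility: w0Rw0, w0Rw1, w1Rw1
The negation has an open branch (countermodel exists).

Not valid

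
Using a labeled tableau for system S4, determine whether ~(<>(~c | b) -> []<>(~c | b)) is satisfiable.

1. ~(<>(~c | b) -> []<>(~c | b)), u
2. <>(~c | b), u
3. ~[]<>(~c | b), u
4. ~c | b, v
5. b, v
6. ~<>(~c | b), w
7. ~(~c | b), w
8. c, w
9. ~b, w
Accessibility: uRu, uRv, uRw, vRv, wRw

Satisfiable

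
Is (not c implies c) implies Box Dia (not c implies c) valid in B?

Tableau for the negation not ((not c implies c) implies Box Dia (not c implies c)):
1. not ((not c implies c) implies Box Dia (not c implies c)), w0
2. not c implies c, w0
3. not Box Dia (not c implies c), w0
4. c, w0
5. not Dia (not c implies c), w1
6. not (not c implies c), w0
7. not c, w0
Accessibility: w0Rw0, w0Rw1, w1Rw0, w1Rw1
Branch closes: c and not c both at w0.
All branches of the negation close; one closing branch shown above.

Valid in B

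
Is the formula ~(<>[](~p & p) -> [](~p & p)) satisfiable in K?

1. ~(<>[](~p & p) -> [](~p & p)), u
2. <>[](~p & p), u
3. ~[](~p & p), u
4. [](~p & p), v
5. ~(~p & p), w
6. ~p, w
Accessibility: uRv, uRw

Satisfiable (open branch found)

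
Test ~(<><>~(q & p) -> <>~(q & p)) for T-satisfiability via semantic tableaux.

1. ~(<><>~(q & p) -> <>~(q & p)), u
2. <><>~(q & p), u
3. ~<>~(q & p), u
4. q & p, u
5. q, u
6. p, u
7. <>~(q & p), v
8. q & p, v
9. q, v
10. p, v
11. ~(q & p), w
12. ~p, w
Accessibility: uRu, uRv, vRv, vRw, wRw

Satisfiable (open branch found)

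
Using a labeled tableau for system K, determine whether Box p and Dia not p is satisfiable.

1. Box p and Dia not p, 0
2. Box p, 0   [and-rule on 1]
3. Dia not p, 0   [and-rule on 1]
4. not p, 1   [Dia-rule on 3: fresh world 1, 0R1]
5. p, 1   [Box-rule on 2 via 0R1]
Accessibility: 0R1
Branch closes: p and not p both at 1.
(One branch shown.) All branches close.

Unsatisfiable (every branch closes)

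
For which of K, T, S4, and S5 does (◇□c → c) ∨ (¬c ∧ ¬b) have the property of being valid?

S5-tableau for the negation ¬((◇□c → c) ∨ (¬c ∧ ¬b)):
1. ¬((◇□c → c) ∨ (¬c ∧ ¬b)), u
2. ¬(◇□c → c), u
3. ¬(¬c ∧ ¬b), u
4. ◇□c, u
5. ¬c, u
6. b, u
7. □c, v
8. c, u
Accessibility: uRu, uRv, vRu, vRv
Branch closes: c and ¬c both at u.
Every branch closes (one shown): valid in S5.
S4-tableau for the negation ¬((◇□c → c) ∨ (¬c ∧ ¬b)):
1. ¬((◇□c → c) ∨ (¬c ∧ ¬b)), u
2. ¬(◇□c → c), u
3. ¬(¬c ∧ ¬b), u
4. ◇□c, u
5. ¬c, u
6. b, u
7. □c, v
8. c, v
Accessibility: uRu, uRv, vRv
Complete open branch: countermodel on an S4-frame, so not valid in S4, nor in K, T (the same frame is also a K-frame and a T-frame).

S5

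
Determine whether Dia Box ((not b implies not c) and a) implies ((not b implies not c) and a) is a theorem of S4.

No, not valid

Tableau for the negation not (Dia Box ((not b implies not c) and a) implies ((not b implies not c) and a)):
1. not (Dia Box ((not b implies not c) and a) implies ((not b implies not c) and a)), 0
2. Dia Box ((not b implies not c) and a), 0
3. not ((not b implies not c) and a), 0
4. not a, 0
5. Box ((not b implies not c) and a), 1
6. (not b implies not c) and a, 1
7. not b implies not c, 1
8. a, 1
9. not c, 1
Accessibility: 0R0, 0R1, 1R1
The negation has an open branch (countermodel exists).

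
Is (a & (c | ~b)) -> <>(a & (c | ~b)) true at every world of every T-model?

Tableau for the negation ~((a & (c | ~b)) -> <>(a & (c | ~b))):
1. ~((a & (c | ~b)) -> <>(a & (c | ~b))), w0
2. a & (c | ~b), w0
3. ~<>(a & (c | ~b)), w0
4. a, w0
5. c | ~b, w0
6. ~(a & (c | ~b)), w0
7. ~b, w0
8. ~(c | ~b), w0
9. ~c, w0
10. b, w0
Accessibility: w0Rw0
Branch closes: b and ~b both at w0.
All branches of the negation close; one closing branch shown above.

Valid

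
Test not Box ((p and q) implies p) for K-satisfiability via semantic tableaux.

1. not Box ((p and q) implies p), w0
2. not ((p and q) implies p), w1
3. p and q, w1
4. not p, w1
5. p, w1
6. q, w1
Accessibility: w0Rw1
Branch closes: p and not p both at w1.
All branches of the tableau close; one closing branch shown above.

Unsatisfiable (every branch closes)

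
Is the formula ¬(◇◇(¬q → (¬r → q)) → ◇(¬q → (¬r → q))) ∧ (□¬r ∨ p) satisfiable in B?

Yes, satisfiable

1. ¬(◇◇(¬q → (¬r → q)) → ◇(¬q → (¬r → q))) ∧ (□¬r ∨ p), u
2. ¬(◇◇(¬q → (¬r → q)) → ◇(¬q → (¬r → q))), u   [∧-rule on 1]
3. □¬r ∨ p, u   [∧-rule on 1]
4. ◇◇(¬q → (¬r → q)), u   [¬→-rule on 2]
5. ¬◇(¬q → (¬r → q)), u   [¬→-rule on 2]
6. ¬(¬q → (¬r → q)), u   [¬◇-rule on 5 via uRu]
7. ¬q, u   [¬→-rule on 6]
8. ¬(¬r → q), u   [¬→-rule on 6]
9. ¬r, u   [¬→-rule on 8]
10. p, u   [∨-rule on 3 (branches; this branch)]
11. ◇(¬q → (¬r → q)), v   [◇-rule on 4: fresh world v, uRv]
12. ¬(¬q → (¬r → q)), v   [¬◇-rule on 5 via uRv]
13. ¬q, v   [¬→-rule on 12]
14. ¬(¬r → q), v   [¬→-rule on 12]
15. ¬r, v   [¬→-rule on 14]
16. ¬q → (¬r → q), w   [◇-rule on 11: fresh world w, vRw]
17. ¬r → q, w   [→-rule on 16 (branches; this branch)]
18. q, w   [→-rule on 17 (branches; this branch)]
Accessibility: uRu, uRv, vRu, vRv, vRw, wRv, wRw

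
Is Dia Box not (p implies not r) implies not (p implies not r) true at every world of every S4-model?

Tableau for the negation not (Dia Box not (p implies not r) implies not (p implies not r)):
1. not (Dia Box not (p implies not r) implies not (p implies not r)), 0
2. Dia Box not (p implies not r), 0
3. p implies not r, 0
4. not r, 0
5. Box not (p implies not r), 1
6. not (p implies not r), 1
7. p, 1
8. r, 1
Accessibility: 0R0, 0R1, 1R1
The negation has an open branch (countermodel exists).

No, not valid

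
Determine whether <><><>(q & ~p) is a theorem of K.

No, not valid

Tableau for the negation ~<><><>(q & ~p):
1. ~<><><>(q & ~p), w0
The negation has an open branch (countermodel exists).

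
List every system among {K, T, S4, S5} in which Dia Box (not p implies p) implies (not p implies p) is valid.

S4-tableau for the negation not (Dia Box (not p implies p) implies (not p implies p)):
1. not (Dia Box (not p implies p) implies (not p implies p)), w0
2. Dia Box (not p implies p), w0
3. not (not p implies p), w0
4. not p, w0
5. Box (not p implies p), w1
6. not p implies p, w1
7. p, w1
Accessibility: w0Rw0, w0Rw1, w1Rw1
Complete open branch: countermodel on an S4-frame, so not valid in S4, nor in K, T (the same frame is also a K-frame and a T-frame).
S5-tableau for the negation not (Dia Box (not p implies p) implies (not p implies p)):
1. not (Dia Box (not p implies p) implies (not p implies p)), w0
2. Dia Box (not p implies p), w0
3. not (not p implies p), w0
4. not p, w0
5. Box (not p implies p), w1
6. not p implies p, w0
7. not p implies p, w1
8. p, w0
Accessibility: w0Rw0, w0Rw1, w1Rw0, w1Rw1
Branch closes: p and not p both at w0.
Every branch closes (one shown): valid in S5.

S5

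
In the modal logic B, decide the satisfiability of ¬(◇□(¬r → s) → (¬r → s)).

Unsatisfiable (every branch closes)

1. ¬(◇□(¬r → s) → (¬r → s)), 0
2. ◇□(¬r → s), 0
3. ¬(¬r → s), 0
4. ¬r, 0
5. ¬s, 0
6. □(¬r → s), 1
7. ¬r → s, 0
8. ¬r → s, 1
9. s, 0
Accessibility: 0R0, 0R1, 1R0, 1R1
Branch closes: s and ¬s both at 0.
(One branch shown.) All branches close.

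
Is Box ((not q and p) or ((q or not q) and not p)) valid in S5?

Tableau for the negation not Box ((not q and p) or ((q or not q) and not p)):
1. not Box ((not q and p) or ((q or not q) and not p)), w0
2. not ((not q and p) or ((q or not q) and not p)), w1
3. not (not q and p), w1
4. not ((q or not q) and not p), w1
5. q, w1
6. p, w1
Accessibility: w0Rw0, w0Rw1, w1Rw0, w1Rw1
The negation has an open branch (countermodel exists).

No, not valid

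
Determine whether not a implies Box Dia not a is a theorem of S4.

Not valid

Tableau for the negation not (not a implies Box Dia not a):
1. not (not a implies Box Dia not a), 0
2. not a, 0   [neg-implies-rule on 1]
3. not Box Dia not a, 0   [neg-implies-rule on 1]
4. not Dia not a, 1   [neg-Box-rule on 3: fresh world 1, 0R1]
5. a, 1   [neg-Dia-rule on 4 via 1R1]
Accessibility: 0R0, 0R1, 1R1
The negation has an open branch (countermodel exists).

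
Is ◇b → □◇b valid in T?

Tableau for the negation ¬(◇b → □◇b):
1. ¬(◇b → □◇b), 0
2. ◇b, 0
3. ¬□◇b, 0
4. b, 1
5. ¬◇b, 2
6. ¬b, 2
Accessibility: 0R0, 0R1, 0R2, 1R1, 2R2
The negation has an open branch (countermodel exists).

No, not valid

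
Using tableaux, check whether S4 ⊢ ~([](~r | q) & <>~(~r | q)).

Tableau for the negation [](~r | q) & <>~(~r | q):
1. [](~r | q) & <>~(~r | q), u
2. [](~r | q), u
3. <>~(~r | q), u
4. ~r | q, u
5. q, u
6. ~(~r | q), v
7. r, v
8. ~q, v
9. ~r | q, v
10. q, v
Accessibility: uRu, uRv, vRv
Branch closes: q and ~q both at v.
Every branch of the negation's tableau closes; the branch above is one of them.

Valid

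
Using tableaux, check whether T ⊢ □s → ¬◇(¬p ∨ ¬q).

Invalid (countermodel exists)

Tableau for the negation ¬(□s → ¬◇(¬p ∨ ¬q)):
1. ¬(□s → ¬◇(¬p ∨ ¬q)), 0
2. □s, 0
3. ◇(¬p ∨ ¬q), 0
4. s, 0
5. ¬p ∨ ¬q, 1
6. s, 1
7. ¬q, 1
Accessibility: 0R0, 0R1, 1R1
The negation has an open branch (countermodel exists).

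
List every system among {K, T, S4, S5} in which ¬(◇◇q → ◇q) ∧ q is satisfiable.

K

T-tableau for the formula:
1. ¬(◇◇q → ◇q) ∧ q, 0
2. ¬(◇◇q → ◇q), 0
3. q, 0
4. ◇◇q, 0
5. ¬◇q, 0
6. ¬q, 0
Accessibility: 0R0
Branch closes: q and ¬q both at 0.
Every branch closes (one shown): unsatisfiable in T, hence also in S4, S5 (every S4/S5-frame is a T-frame).
K-tableau for the formula:
1. ¬(◇◇q → ◇q) ∧ q, 0
2. ¬(◇◇q → ◇q), 0
3. q, 0
4. ◇◇q, 0
5. ¬◇q, 0
6. ◇q, 1
7. ¬q, 1
8. q, 2
Accessibility: 0R1, 1R2
Complete open branch: satisfiable in K.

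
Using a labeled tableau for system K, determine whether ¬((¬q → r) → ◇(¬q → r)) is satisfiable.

1. ¬((¬q → r) → ◇(¬q → r)), 0
2. ¬q → r, 0
3. ¬◇(¬q → r), 0
4. r, 0

Yes, satisfiable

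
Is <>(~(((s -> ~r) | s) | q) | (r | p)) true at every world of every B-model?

Not valid

Tableau for the negation ~<>(~(((s -> ~r) | s) | q) | (r | p)):
1. ~<>(~(((s -> ~r) | s) | q) | (r | p)), w0
2. ~(~(((s -> ~r) | s) | q) | (r | p)), w0
3. ((s -> ~r) | s) | q, w0
4. ~(r | p), w0
5. ~r, w0
6. ~p, w0
7. q, w0
Accessibility: w0Rw0
The negation has an open branch (countermodel exists).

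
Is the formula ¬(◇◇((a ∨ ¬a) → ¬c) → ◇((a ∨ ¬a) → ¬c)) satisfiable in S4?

Unsatisfiable

1. ¬(◇◇((a ∨ ¬a) → ¬c) → ◇((a ∨ ¬a) → ¬c)), u
2. ◇◇((a ∨ ¬a) → ¬c), u
3. ¬◇((a ∨ ¬a) → ¬c), u
4. ¬((a ∨ ¬a) → ¬c), u
5. a ∨ ¬a, u
6. c, u
7. ¬a, u
8. ◇((a ∨ ¬a) → ¬c), v
9. ¬((a ∨ ¬a) → ¬c), v
10. a ∨ ¬a, v
11. c, v
12. ¬a, v
13. (a ∨ ¬a) → ¬c, w
14. ¬((a ∨ ¬a) → ¬c), w
15. a ∨ ¬a, w
16. c, w
17. ¬(a ∨ ¬a), w
18. ¬a, w
19. a, w
Accessibility: uRu, uRv, uRw, vRv, vRw, wRw
Branch closes: a and ¬a both at w.
Every branch closes; the branch above is one of them.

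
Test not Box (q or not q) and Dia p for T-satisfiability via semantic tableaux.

Unsatisfiable (every branch closes)

1. not Box (q or not q) and Dia p, 0
2. not Box (q or not q), 0   [and-rule on 1]
3. Dia p, 0   [and-rule on 1]
4. not (q or not q), 1   [neg-Box-rule on 2: fresh world 1, 0R1]
5. not q, 1   [neg-or-rule on 4]
6. q, 1   [neg-or-rule on 4]
Accessibility: 0R0, 0R1, 1R1
Branch closes: q and not q both at 1.
All branches of the tableau close; one closing branch shown above.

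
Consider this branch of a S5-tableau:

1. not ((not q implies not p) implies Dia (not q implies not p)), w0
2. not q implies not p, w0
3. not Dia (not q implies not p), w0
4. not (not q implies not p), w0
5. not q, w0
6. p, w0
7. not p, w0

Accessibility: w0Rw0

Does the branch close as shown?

Both p and not p appear at w0.

Closed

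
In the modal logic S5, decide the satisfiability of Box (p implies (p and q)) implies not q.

1. Box (p implies (p and q)) implies not q, 0
2. not q, 0
Accessibility: 0R0

Satisfiable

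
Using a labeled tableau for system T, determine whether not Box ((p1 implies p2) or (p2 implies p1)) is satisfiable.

1. not Box ((p1 implies p2) or (p2 implies p1)), w0
2. not ((p1 implies p2) or (p2 implies p1)), w1
3. not (p1 implies p2), w1
4. not (p2 implies p1), w1
5. p1, w1
6. not p2, w1
7. p2, w1
8. not p1, w1
Accessibility: w0Rw0, w0Rw1, w1Rw1
Branch closes: p2 and not p2 both at w1.
(One branch shown.) All branches close.

Unsatisfiable (every branch closes)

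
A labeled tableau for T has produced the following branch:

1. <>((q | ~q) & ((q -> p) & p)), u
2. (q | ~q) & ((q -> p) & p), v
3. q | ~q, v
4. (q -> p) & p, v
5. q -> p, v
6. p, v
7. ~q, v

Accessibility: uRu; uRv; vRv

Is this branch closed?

No, open

No atom appears with both signs at the same world.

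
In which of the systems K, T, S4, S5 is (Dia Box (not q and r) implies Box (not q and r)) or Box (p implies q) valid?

S5

S5-tableau for the negation not ((Dia Box (not q and r) implies Box (not q and r)) or Box (p implies q)):
1. not ((Dia Box (not q and r) implies Box (not q and r)) or Box (p implies q)), w0
2. not (Dia Box (not q and r) implies Box (not q and r)), w0   [neg-or-rule on 1]
3. not Box (p implies q), w0   [neg-or-rule on 1]
4. Dia Box (not q and r), w0   [neg-implies-rule on 2]
5. not Box (not q and r), w0   [neg-implies-rule on 2]
6. not (p implies q), w1   [neg-Box-rule on 3: fresh world w1, w0Rw1]
7. p, w1   [neg-implies-rule on 6]
8. not q, w1   [neg-implies-rule on 6]
9. Box (not q and r), w2   [Dia-rule on 4: fresh world w2, w0Rw2]
10. not q and r, w0   [Box-rule on 9 via w2Rw0]
11. not q, w0   [and-rule on 10]
12. r, w0   [and-rule on 10]
13. not q and r, w1   [Box-rule on 9 via w2Rw1]
14. r, w1   [and-rule on 13]
15. not q and r, w2   [Box-rule on 9 via w2Rw2]
16. not q, w2   [and-rule on 15]
17. r, w2   [and-rule on 15]
18. not (not q and r), w3   [neg-Box-rule on 5: fresh world w3, w0Rw3]
19. not q and r, w3   [Box-rule on 9 via w2Rw3]
20. not q, w3   [and-rule on 19]
21. r, w3   [and-rule on 19]
22. not r, w3   [neg-and-rule on 18 (branches; this branch)]
Accessibility: w0Rw0, w0Rw1, w0Rw2, w0Rw3, w1Rw0, w1Rw1, w1Rw2, w1Rw3, w2Rw0, w2Rw1, w2Rw2, w2Rw3, w3Rw0, w3Rw1, w3Rw2, w3Rw3
Branch closes: r and not r both at w3.
Every branch closes (one shown): valid in S5.
S4-tableau for the negation not ((Dia Box (not q and r) implies Box (not q and r)) or Box (p implies q)):
1. not ((Dia Box (not q and r) implies Box (not q and r)) or Box (p implies q)), w0
2. not (Dia Box (not q and r) implies Box (not q and r)), w0   [neg-or-rule on 1]
3. not Box (p implies q), w0   [neg-or-rule on 1]
4. Dia Box (not q and r), w0   [neg-implies-rule on 2]
5. not Box (not q and r), w0   [neg-implies-rule on 2]
6. not (p implies q), w1   [neg-Box-rule on 3: fresh world w1, w0Rw1]
7. p, w1   [neg-implies-rule on 6]
8. not q, w1   [neg-implies-rule on 6]
9. Box (not q and r), w2   [Dia-rule on 4: fresh world w2, w0Rw2]
10. not q and r, w2   [Box-rule on 9 via w2Rw2]
11. not q, w2   [and-rule on 10]
12. r, w2   [and-rule on 10]
13. not (not q and r), w3   [neg-Box-rule on 5: fresh world w3, w0Rw3]
14. not r, w3   [neg-and-rule on 13 (branches; this branch)]
Accessibility: w0Rw0, w0Rw1, w0Rw2, w0Rw3, w1Rw1, w2Rw2, w3Rw3
Complete open branch: countermodel on an S4-frame, so not valid in S4, nor in K, T (the same frame is also a K-frame and a T-frame).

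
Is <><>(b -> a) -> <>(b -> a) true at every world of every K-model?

Invalid (countermodel exists)

Tableau for the negation ~(<><>(b -> a) -> <>(b -> a)):
1. ~(<><>(b -> a) -> <>(b -> a)), u
2. <><>(b -> a), u   [~->-rule on 1]
3. ~<>(b -> a), u   [~->-rule on 1]
4. <>(b -> a), v   [<>-rule on 2: fresh world v, uRv]
5. ~(b -> a), v   [~<>-rule on 3 via uRv]
6. b, v   [~->-rule on 5]
7. ~a, v   [~->-rule on 5]
8. b -> a, w   [<>-rule on 4: fresh world w, vRw]
9. a, w   [->-rule on 8 (branches; this branch)]
Accessibility: uRv, vRw
The negation has an open branch (countermodel exists).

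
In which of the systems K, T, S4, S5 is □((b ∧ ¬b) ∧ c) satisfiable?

K

K-tableau for the formula:
1. □((b ∧ ¬b) ∧ c), 0
Complete open branch: satisfiable in K.
T-tableau for the formula:
1. □((b ∧ ¬b) ∧ c), 0
2. (b ∧ ¬b) ∧ c, 0
3. b ∧ ¬b, 0
4. c, 0
5. b, 0
6. ¬b, 0
Accessibility: 0R0
Branch closes: b and ¬b both at 0.
Every branch closes (one shown): unsatisfiable in T, hence also in S4, S5 (every S4/S5-frame is a T-frame).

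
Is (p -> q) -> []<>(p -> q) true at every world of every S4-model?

Not valid

Tableau for the negation ~((p -> q) -> []<>(p -> q)):
1. ~((p -> q) -> []<>(p -> q)), u
2. p -> q, u
3. ~[]<>(p -> q), u
4. q, u
5. ~<>(p -> q), v
6. ~(p -> q), v
7. p, v
8. ~q, v
Accessibility: uRu, uRv, vRv
The negation has an open branch (countermodel exists).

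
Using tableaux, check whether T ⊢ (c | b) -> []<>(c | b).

Invalid (countermodel exists)

Tableau for the negation ~((c | b) -> []<>(c | b)):
1. ~((c | b) -> []<>(c | b)), 0
2. c | b, 0   [~->-rule on 1]
3. ~[]<>(c | b), 0   [~->-rule on 1]
4. b, 0   [|-rule on 2 (branches; this branch)]
5. ~<>(c | b), 1   [~[]-rule on 3: fresh world 1, 0R1]
6. ~(c | b), 1   [~<>-rule on 5 via 1R1]
7. ~c, 1   [~|-rule on 6]
8. ~b, 1   [~|-rule on 6]
Accessibility: 0R0, 0R1, 1R1
The negation has an open branch (countermodel exists).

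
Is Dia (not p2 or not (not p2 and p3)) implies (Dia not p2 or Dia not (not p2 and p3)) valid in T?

Valid

Tableau for the negation not (Dia (not p2 or not (not p2 and p3)) implies (Dia not p2 or Dia not (not p2 and p3))):
1. not (Dia (not p2 or not (not p2 and p3)) implies (Dia not p2 or Dia not (not p2 and p3))), u
2. Dia (not p2 or not (not p2 and p3)), u
3. not (Dia not p2 or Dia not (not p2 and p3)), u
4. not Dia not p2, u
5. not Dia not (not p2 and p3), u
6. p2, u
7. not p2 and p3, u
8. not p2, u
9. p3, u
Accessibility: uRu
Branch closes: p2 and not p2 both at u.
Every branch of the negation's tableau closes; the branch above is one of them.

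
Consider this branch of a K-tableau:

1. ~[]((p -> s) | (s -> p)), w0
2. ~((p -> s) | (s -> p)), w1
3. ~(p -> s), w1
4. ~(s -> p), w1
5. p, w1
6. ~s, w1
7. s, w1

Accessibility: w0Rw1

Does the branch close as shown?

Closed

Both s and ~s appear at w1.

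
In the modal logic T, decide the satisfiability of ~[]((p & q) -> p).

Unsatisfiable

1. ~[]((p & q) -> p), u
2. ~((p & q) -> p), v
3. p & q, v
4. ~p, v
5. p, v
6. q, v
Accessibility: uRu, uRv, vRv
Branch closes: p and ~p both at v.
All branches of the tableau close; one closing branch shown above.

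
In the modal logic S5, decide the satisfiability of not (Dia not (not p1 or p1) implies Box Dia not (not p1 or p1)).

1. not (Dia not (not p1 or p1) implies Box Dia not (not p1 or p1)), 0
2. Dia not (not p1 or p1), 0
3. not Box Dia not (not p1 or p1), 0
4. not (not p1 or p1), 1
5. p1, 1
6. not p1, 1
Accessibility: 0R0, 0R1, 1R0, 1R1
Branch closes: p1 and not p1 both at 1.
(One branch shown.) All branches close.

Unsatisfiable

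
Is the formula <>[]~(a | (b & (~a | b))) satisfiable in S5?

1. <>[]~(a | (b & (~a | b))), w0
2. []~(a | (b & (~a | b))), w1
3. ~(a | (b & (~a | b))), w0
4. ~a, w0
5. ~(b & (~a | b)), w0
6. ~(a | (b & (~a | b))), w1
7. ~a, w1
8. ~(b & (~a | b)), w1
9. ~b, w0
10. ~b, w1
Accessibility: w0Rw0, w0Rw1, w1Rw0, w1Rw1

Satisfiable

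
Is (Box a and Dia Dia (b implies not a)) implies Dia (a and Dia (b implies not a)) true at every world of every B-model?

Yes, valid

Tableau for the negation not ((Box a and Dia Dia (b implies not a)) implies Dia (a and Dia (b implies not a))):
1. not ((Box a and Dia Dia (b implies not a)) implies Dia (a and Dia (b implies not a))), u
2. Box a and Dia Dia (b implies not a), u
3. not Dia (a and Dia (b implies not a)), u
4. Box a, u
5. Dia Dia (b implies not a), u
6. not (a and Dia (b implies not a)), u
7. a, u
8. not Dia (b implies not a), u
9. not (b implies not a), u
10. b, u
11. Dia (b implies not a), v
12. not (a and Dia (b implies not a)), v
13. a, v
14. not (b implies not a), v
15. b, v
16. not Dia (b implies not a), v
17. b implies not a, w
18. not (b implies not a), w
19. b, w
20. a, w
21. not a, w
Accessibility: uRu, uRv, vRu, vRv, vRw, wRv, wRw
Branch closes: a and not a both at w.
All branches of the negation close; one closing branch shown above.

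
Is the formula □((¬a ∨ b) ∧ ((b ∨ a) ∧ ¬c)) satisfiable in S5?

1. □((¬a ∨ b) ∧ ((b ∨ a) ∧ ¬c)), u
2. (¬a ∨ b) ∧ ((b ∨ a) ∧ ¬c), u
3. ¬a ∨ b, u
4. (b ∨ a) ∧ ¬c, u
5. b ∨ a, u
6. ¬c, u
7. b, u
8. a, u
Accessibility: uRu

Satisfiable (open branch found)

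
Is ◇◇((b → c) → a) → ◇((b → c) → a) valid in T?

Not valid

Tableau for the negation ¬(◇◇((b → c) → a) → ◇((b → c) → a)):
1. ¬(◇◇((b → c) → a) → ◇((b → c) → a)), 0
2. ◇◇((b → c) → a), 0
3. ¬◇((b → c) → a), 0
4. ¬((b → c) → a), 0
5. b → c, 0
6. ¬a, 0
7. c, 0
8. ◇((b → c) → a), 1
9. ¬((b → c) → a), 1
10. b → c, 1
11. ¬a, 1
12. c, 1
13. (b → c) → a, 2
14. a, 2
Accessibility: 0R0, 0R1, 1R1, 1R2, 2R2
The negation has an open branch (countermodel exists).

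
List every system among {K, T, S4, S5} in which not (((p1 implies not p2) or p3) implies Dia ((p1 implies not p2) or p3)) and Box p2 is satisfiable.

K

K-tableau for the formula:
1. not (((p1 implies not p2) or p3) implies Dia ((p1 implies not p2) or p3)) and Box p2, u
2. not (((p1 implies not p2) or p3) implies Dia ((p1 implies not p2) or p3)), u   [and-rule on 1]
3. Box p2, u   [and-rule on 1]
4. (p1 implies not p2) or p3, u   [neg-implies-rule on 2]
5. not Dia ((p1 implies not p2) or p3), u   [neg-implies-rule on 2]
6. p3, u   [or-rule on 4 (branches; this branch)]
Complete open branch: satisfiable in K.
T-tableau for the formula:
1. not (((p1 implies not p2) or p3) implies Dia ((p1 implies not p2) or p3)) and Box p2, u
2. not (((p1 implies not p2) or p3) implies Dia ((p1 implies not p2) or p3)), u   [and-rule on 1]
3. Box p2, u   [and-rule on 1]
4. (p1 implies not p2) or p3, u   [neg-implies-rule on 2]
5. not Dia ((p1 implies not p2) or p3), u   [neg-implies-rule on 2]
6. p2, u   [Box-rule on 3 via uRu]
7. not ((p1 implies not p2) or p3), u   [neg-Dia-rule on 5 via uRu]
8. not (p1 implies not p2), u   [neg-or-rule on 7]
9. not p3, u   [neg-or-rule on 7]
10. p1, u   [neg-implies-rule on 8]
11. p1 implies not p2, u   [or-rule on 4 (branches; this branch)]
12. not p2, u   [implies-rule on 11 (branches; this branch)]
Accessibility: uRu
Branch closes: p2 and not p2 both at u.
Every branch closes (one shown): unsatisfiable in T, hence also in S4, S5 (every S4/S5-frame is a T-frame).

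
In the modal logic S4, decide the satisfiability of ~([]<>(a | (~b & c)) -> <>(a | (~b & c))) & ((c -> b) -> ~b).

1. ~([]<>(a | (~b & c)) -> <>(a | (~b & c))) & ((c -> b) -> ~b), 0
2. ~([]<>(a | (~b & c)) -> <>(a | (~b & c))), 0   [&-rule on 1]
3. (c -> b) -> ~b, 0   [&-rule on 1]
4. []<>(a | (~b & c)), 0   [~->-rule on 2]
5. ~<>(a | (~b & c)), 0   [~->-rule on 2]
6. <>(a | (~b & c)), 0   [[]-rule on 4 via 0R0]
7. ~(a | (~b & c)), 0   [~<>-rule on 5 via 0R0]
8. ~a, 0   [~|-rule on 7]
9. ~(~b & c), 0   [~|-rule on 7]
10. ~b, 0   [->-rule on 3 (branches; this branch)]
11. ~c, 0   [~&-rule on 9 (branches; this branch)]
12. a | (~b & c), 1   [<>-rule on 6: fresh world 1, 0R1]
13. <>(a | (~b & c)), 1   [[]-rule on 4 via 0R1]
14. ~(a | (~b & c)), 1   [~<>-rule on 5 via 0R1]
15. ~a, 1   [~|-rule on 14]
16. ~(~b & c), 1   [~|-rule on 14]
17. ~b & c, 1   [|-rule on 12 (branches; this branch)]
18. ~b, 1   [&-rule on 17]
19. c, 1   [&-rule on 17]
20. ~c, 1   [~&-rule on 16 (branches; this branch)]
Accessibility: 0R0, 0R1, 1R1
Branch closes: c and ~c both at 1.
(One branch shown.) All branches close.

No, unsatisfiable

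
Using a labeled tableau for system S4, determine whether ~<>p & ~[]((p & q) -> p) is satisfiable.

Unsatisfiable (every branch closes)

1. ~<>p & ~[]((p & q) -> p), w0
2. ~<>p, w0   [&-rule on 1]
3. ~[]((p & q) -> p), w0   [&-rule on 1]
4. ~p, w0   [~<>-rule on 2 via w0Rw0]
5. ~((p & q) -> p), w1   [~[]-rule on 3: fresh world w1, w0Rw1]
6. p & q, w1   [~->-rule on 5]
7. ~p, w1   [~->-rule on 5]
8. p, w1   [&-rule on 6]
9. q, w1   [&-rule on 6]
Accessibility: w0Rw0, w0Rw1, w1Rw1
Branch closes: p and ~p both at w1.
(One branch shown.) All branches close.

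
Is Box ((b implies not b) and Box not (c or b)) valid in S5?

Not valid

Tableau for the negation not Box ((b implies not b) and Box not (c or b)):
1. not Box ((b implies not b) and Box not (c or b)), u
2. not ((b implies not b) and Box not (c or b)), v
3. not Box not (c or b), v
4. c or b, w
5. b, w
Accessibility: uRu, uRv, uRw, vRu, vRv, vRw, wRu, wRv, wRw
The negation has an open branch (countermodel exists).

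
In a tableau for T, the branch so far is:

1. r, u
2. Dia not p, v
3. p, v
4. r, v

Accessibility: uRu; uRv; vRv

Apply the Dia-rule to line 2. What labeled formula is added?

a fresh world w with vRw, and not p at w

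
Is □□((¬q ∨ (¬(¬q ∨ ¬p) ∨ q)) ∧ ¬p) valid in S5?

No, not valid

Tableau for the negation ¬□□((¬q ∨ (¬(¬q ∨ ¬p) ∨ q)) ∧ ¬p):
1. ¬□□((¬q ∨ (¬(¬q ∨ ¬p) ∨ q)) ∧ ¬p), u
2. ¬□((¬q ∨ (¬(¬q ∨ ¬p) ∨ q)) ∧ ¬p), v   [¬□-rule on 1: fresh world v, uRv]
3. ¬((¬q ∨ (¬(¬q ∨ ¬p) ∨ q)) ∧ ¬p), w   [¬□-rule on 2: fresh world w, vRw]
4. p, w   [¬∧-rule on 3 (branches; this branch)]
Accessibility: uRu, uRv, uRw, vRu, vRv, vRw, wRu, wRv, wRw
The negation has an open branch (countermodel exists).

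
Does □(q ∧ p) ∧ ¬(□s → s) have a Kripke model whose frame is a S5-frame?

1. □(q ∧ p) ∧ ¬(□s → s), 0
2. □(q ∧ p), 0   [∧-rule on 1]
3. ¬(□s → s), 0   [∧-rule on 1]
4. □s, 0   [¬→-rule on 3]
5. ¬s, 0   [¬→-rule on 3]
6. q ∧ p, 0   [□-rule on 2 via 0R0]
7. q, 0   [∧-rule on 6]
8. p, 0   [∧-rule on 6]
9. s, 0   [□-rule on 4 via 0R0]
Accessibility: 0R0
Branch closes: s and ¬s both at 0.
Every branch closes; the branch above is one of them.

Unsatisfiable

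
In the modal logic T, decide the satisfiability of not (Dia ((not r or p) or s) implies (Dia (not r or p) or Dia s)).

No, unsatisfiable

1. not (Dia ((not r or p) or s) implies (Dia (not r or p) or Dia s)), 0
2. Dia ((not r or p) or s), 0   [neg-implies-rule on 1]
3. not (Dia (not r or p) or Dia s), 0   [neg-implies-rule on 1]
4. not Dia (not r or p), 0   [neg-or-rule on 3]
5. not Dia s, 0   [neg-or-rule on 3]
6. not (not r or p), 0   [neg-Dia-rule on 4 via 0R0]
7. r, 0   [neg-or-rule on 6]
8. not p, 0   [neg-or-rule on 6]
9. not s, 0   [neg-Dia-rule on 5 via 0R0]
10. (not r or p) or s, 1   [Dia-rule on 2: fresh world 1, 0R1]
11. not (not r or p), 1   [neg-Dia-rule on 4 via 0R1]
12. r, 1   [neg-or-rule on 11]
13. not p, 1   [neg-or-rule on 11]
14. not s, 1   [neg-Dia-rule on 5 via 0R1]
15. not r or p, 1   [or-rule on 10 (branches; this branch)]
16. p, 1   [or-rule on 15 (branches; this branch)]
Accessibility: 0R0, 0R1, 1R1
Branch closes: p and not p both at 1.
Every branch closes; the branch above is one of them.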